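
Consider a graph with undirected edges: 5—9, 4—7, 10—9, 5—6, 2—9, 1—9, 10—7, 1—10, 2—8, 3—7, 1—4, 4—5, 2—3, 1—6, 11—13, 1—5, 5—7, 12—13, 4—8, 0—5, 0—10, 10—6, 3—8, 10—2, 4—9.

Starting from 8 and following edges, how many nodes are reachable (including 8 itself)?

11

BFS from 8 visits: 8, 2, 3, 4, 9, 10, 7, 1, 5, 0, 6
Reachable nodes: 11 of 14 total.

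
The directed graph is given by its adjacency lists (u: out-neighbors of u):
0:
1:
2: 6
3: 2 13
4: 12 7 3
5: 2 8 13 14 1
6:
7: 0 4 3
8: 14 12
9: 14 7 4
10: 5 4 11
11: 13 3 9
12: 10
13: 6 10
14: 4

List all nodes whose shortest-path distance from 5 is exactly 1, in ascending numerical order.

1, 2, 8, 13, 14

Level 0: 5
Level 1: 1, 2, 8, 13, 14
Level 2: 4, 6, 10, 12
Level 3: 3, 7, 11
Level 4: 0, 9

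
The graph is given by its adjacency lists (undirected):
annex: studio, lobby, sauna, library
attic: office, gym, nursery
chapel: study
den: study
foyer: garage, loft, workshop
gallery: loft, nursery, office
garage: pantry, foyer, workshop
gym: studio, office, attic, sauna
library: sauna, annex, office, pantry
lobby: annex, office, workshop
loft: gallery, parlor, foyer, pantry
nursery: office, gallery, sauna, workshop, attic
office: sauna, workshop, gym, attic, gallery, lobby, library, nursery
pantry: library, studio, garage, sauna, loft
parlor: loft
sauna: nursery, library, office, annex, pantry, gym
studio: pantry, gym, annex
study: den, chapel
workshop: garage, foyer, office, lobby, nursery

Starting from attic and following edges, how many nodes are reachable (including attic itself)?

16

BFS from attic visits: attic, office, gym, nursery, sauna, workshop, gallery, lobby, library, studio, annex, pantry, garage, foyer, loft, parlor
Reachable nodes: 16 of 19 total.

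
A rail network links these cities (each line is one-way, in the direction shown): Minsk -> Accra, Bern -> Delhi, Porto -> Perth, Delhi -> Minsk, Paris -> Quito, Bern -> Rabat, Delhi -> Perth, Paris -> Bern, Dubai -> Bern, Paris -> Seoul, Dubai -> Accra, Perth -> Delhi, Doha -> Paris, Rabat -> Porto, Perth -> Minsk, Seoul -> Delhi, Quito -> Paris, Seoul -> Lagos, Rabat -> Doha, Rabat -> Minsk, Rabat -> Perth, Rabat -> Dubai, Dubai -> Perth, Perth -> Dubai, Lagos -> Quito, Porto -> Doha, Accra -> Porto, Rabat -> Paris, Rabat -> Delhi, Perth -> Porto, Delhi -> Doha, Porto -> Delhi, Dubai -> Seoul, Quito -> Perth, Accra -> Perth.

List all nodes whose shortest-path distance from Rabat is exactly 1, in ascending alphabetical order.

Delhi, Doha, Dubai, Minsk, Paris, Perth, Porto

Level 0: Rabat
Level 1: Delhi, Doha, Dubai, Minsk, Paris, Perth, Porto
Level 2: Accra, Bern, Quito, Seoul
Level 3: Lagos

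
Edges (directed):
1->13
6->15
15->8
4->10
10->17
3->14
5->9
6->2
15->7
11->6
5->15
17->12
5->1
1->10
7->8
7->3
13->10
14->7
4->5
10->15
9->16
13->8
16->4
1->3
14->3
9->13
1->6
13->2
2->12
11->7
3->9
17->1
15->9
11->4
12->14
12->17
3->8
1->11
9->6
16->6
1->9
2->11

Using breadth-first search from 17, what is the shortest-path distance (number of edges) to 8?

3

Level 0: 17
Level 1: 1, 12
Level 2: 3, 6, 9, 10, 11, 13, 14
Level 3: 2, 4, 7, 8, 15, 16
Level 4: 5
8 first appears at level 3.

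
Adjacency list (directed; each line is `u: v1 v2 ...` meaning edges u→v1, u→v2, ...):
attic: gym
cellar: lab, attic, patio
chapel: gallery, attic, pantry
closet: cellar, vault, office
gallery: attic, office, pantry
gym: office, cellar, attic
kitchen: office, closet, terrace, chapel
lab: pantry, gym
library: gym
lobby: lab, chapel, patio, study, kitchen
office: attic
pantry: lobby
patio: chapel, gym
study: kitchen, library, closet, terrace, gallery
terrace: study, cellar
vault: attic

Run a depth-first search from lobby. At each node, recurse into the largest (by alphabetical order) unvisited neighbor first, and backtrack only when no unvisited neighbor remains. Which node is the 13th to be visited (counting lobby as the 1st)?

library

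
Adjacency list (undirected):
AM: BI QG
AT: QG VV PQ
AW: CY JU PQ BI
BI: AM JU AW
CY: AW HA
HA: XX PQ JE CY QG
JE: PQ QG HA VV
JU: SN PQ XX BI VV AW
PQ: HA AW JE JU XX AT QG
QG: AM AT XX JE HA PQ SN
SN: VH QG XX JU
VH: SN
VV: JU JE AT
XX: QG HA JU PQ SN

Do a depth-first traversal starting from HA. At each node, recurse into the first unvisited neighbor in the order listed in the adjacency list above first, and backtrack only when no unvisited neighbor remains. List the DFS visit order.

Visit HA
HA → XX
XX → QG
QG → AM
AM → BI
BI → JU
JU → SN
SN → VH
JU → PQ
PQ → AW
AW → CY
PQ → JE
JE → VV
VV → AT

HA, XX, QG, AM, BI, JU, SN, VH, PQ, AW, CY, JE, VV, AT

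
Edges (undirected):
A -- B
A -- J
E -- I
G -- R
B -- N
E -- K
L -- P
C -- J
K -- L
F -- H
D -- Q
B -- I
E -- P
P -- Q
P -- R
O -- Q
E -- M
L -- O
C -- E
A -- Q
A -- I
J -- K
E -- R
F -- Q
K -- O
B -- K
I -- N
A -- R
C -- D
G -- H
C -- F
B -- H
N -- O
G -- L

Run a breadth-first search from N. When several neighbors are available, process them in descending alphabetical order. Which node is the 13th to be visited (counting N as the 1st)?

D

Visit N; enqueue O, I, B → queue [O, I, B]
Visit O; enqueue Q, L, K → queue [I, B, Q, L, K]
Visit I; enqueue E, A → queue [B, Q, L, K, E, A]
Visit B; enqueue H → queue [Q, L, K, E, A, H]
Visit Q; enqueue P, F, D → queue [L, K, E, A, H, P, F, D]
Visit L; enqueue G → queue [K, E, A, H, P, F, D, G]
Visit K; enqueue J → queue [E, A, H, P, F, D, G, J]
Visit E; enqueue R, M, C → queue [A, H, P, F, D, G, J, R, M, C]
Visit A → queue [H, P, F, D, G, J, R, M, C]
Visit H → queue [P, F, D, G, J, R, M, C]
Visit P → queue [F, D, G, J, R, M, C]
Visit F → queue [D, G, J, R, M, C]
Visit D → queue [G, J, R, M, C]
Visit G → queue [J, R, M, C]
Visit J → queue [R, M, C]
Visit R → queue [M, C]
Visit M → queue [C]
Visit C → queue []

Visit order: N, O, I, B, Q, L, K, E, A, H, P, F, D, G, J, R, M, C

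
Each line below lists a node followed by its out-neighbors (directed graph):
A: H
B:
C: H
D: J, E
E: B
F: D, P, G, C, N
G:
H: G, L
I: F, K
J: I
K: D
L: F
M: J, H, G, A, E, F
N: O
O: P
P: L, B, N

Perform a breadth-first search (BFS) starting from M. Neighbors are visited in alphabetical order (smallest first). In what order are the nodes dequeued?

Visit M; enqueue A, E, F, G, H, J → queue [A, E, F, G, H, J]
Visit A → queue [E, F, G, H, J]
Visit E; enqueue B → queue [F, G, H, J, B]
Visit F; enqueue C, D, N, P → queue [G, H, J, B, C, D, N, P]
Visit G → queue [H, J, B, C, D, N, P]
Visit H; enqueue L → queue [J, B, C, D, N, P, L]
Visit J; enqueue I → queue [B, C, D, N, P, L, I]
Visit B → queue [C, D, N, P, L, I]
Visit C → queue [D, N, P, L, I]
Visit D → queue [N, P, L, I]
Visit N; enqueue O → queue [P, L, I, O]
Visit P → queue [L, I, O]
Visit L → queue [I, O]
Visit I; enqueue K → queue [O, K]
Visit O → queue [K]
Visit K → queue []

M, A, E, F, G, H, J, B, C, D, N, P, L, I, O, K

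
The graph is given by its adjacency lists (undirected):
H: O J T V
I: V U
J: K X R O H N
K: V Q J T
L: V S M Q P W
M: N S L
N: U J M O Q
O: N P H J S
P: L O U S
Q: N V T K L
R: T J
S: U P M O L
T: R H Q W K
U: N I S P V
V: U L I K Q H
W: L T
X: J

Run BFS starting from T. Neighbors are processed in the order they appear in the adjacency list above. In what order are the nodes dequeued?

Visit T; enqueue R, H, Q, W, K → queue [R, H, Q, W, K]
Visit R; enqueue J → queue [H, Q, W, K, J]
Visit H; enqueue O, V → queue [Q, W, K, J, O, V]
Visit Q; enqueue N, L → queue [W, K, J, O, V, N, L]
Visit W → queue [K, J, O, V, N, L]
Visit K → queue [J, O, V, N, L]
Visit J; enqueue X → queue [O, V, N, L, X]
Visit O; enqueue P, S → queue [V, N, L, X, P, S]
Visit V; enqueue U, I → queue [N, L, X, P, S, U, I]
Visit N; enqueue M → queue [L, X, P, S, U, I, M]
Visit L → queue [X, P, S, U, I, M]
Visit X → queue [P, S, U, I, M]
Visit P → queue [S, U, I, M]
Visit S → queue [U, I, M]
Visit U → queue [I, M]
Visit I → queue [M]
Visit M → queue []

T R H Q W K J O V N L X P S U I M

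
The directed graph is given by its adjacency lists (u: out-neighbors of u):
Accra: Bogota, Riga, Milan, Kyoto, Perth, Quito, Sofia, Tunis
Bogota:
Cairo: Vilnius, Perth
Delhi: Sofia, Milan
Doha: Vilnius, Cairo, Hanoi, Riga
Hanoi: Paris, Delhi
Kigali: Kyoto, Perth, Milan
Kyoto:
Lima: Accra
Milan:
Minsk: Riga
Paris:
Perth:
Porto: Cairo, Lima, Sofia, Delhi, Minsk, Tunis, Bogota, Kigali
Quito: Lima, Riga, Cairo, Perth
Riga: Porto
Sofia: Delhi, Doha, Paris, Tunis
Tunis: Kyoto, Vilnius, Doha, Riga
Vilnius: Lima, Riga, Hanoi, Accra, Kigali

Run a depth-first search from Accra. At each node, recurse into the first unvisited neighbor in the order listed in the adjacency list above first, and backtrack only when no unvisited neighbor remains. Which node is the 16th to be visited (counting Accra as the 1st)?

Visit Accra
Accra → Bogota
Accra → Riga
Riga → Porto
Porto → Cairo
Cairo → Vilnius
Vilnius → Lima
Vilnius → Hanoi
Hanoi → Paris
Hanoi → Delhi
Delhi → Sofia
Sofia → Doha
Sofia → Tunis
Tunis → Kyoto
Delhi → Milan
Vilnius → Kigali
Kigali → Perth
Porto → Minsk
Accra → Quito

Visit order: Accra, Bogota, Riga, Porto, Cairo, Vilnius, Lima, Hanoi, Paris, Delhi, Sofia, Doha, Tunis, Kyoto, Milan, Kigali, Perth, Minsk, Quito

Kigali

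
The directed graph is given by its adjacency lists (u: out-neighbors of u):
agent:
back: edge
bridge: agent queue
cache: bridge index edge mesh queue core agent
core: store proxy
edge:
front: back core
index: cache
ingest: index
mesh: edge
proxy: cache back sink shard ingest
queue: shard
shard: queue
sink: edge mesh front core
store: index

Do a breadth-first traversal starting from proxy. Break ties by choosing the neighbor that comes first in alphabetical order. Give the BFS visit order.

proxy → back → cache → ingest → shard → sink → edge → agent → bridge → core → index → mesh → queue → front → store

Visit proxy; enqueue back, cache, ingest, shard, sink → queue [back, cache, ingest, shard, sink]
Visit back; enqueue edge → queue [cache, ingest, shard, sink, edge]
Visit cache; enqueue agent, bridge, core, index, mesh, queue → queue [ingest, shard, sink, edge, agent, bridge, core, index, mesh, queue]
Visit ingest → queue [shard, sink, edge, agent, bridge, core, index, mesh, queue]
Visit shard → queue [sink, edge, agent, bridge, core, index, mesh, queue]
Visit sink; enqueue front → queue [edge, agent, bridge, core, index, mesh, queue, front]
Visit edge → queue [agent, bridge, core, index, mesh, queue, front]
Visit agent → queue [bridge, core, index, mesh, queue, front]
Visit bridge → queue [core, index, mesh, queue, front]
Visit core; enqueue store → queue [index, mesh, queue, front, store]
Visit index → queue [mesh, queue, front, store]
Visit mesh → queue [queue, front, store]
Visit queue → queue [front, store]
Visit front → queue [store]
Visit store → queue []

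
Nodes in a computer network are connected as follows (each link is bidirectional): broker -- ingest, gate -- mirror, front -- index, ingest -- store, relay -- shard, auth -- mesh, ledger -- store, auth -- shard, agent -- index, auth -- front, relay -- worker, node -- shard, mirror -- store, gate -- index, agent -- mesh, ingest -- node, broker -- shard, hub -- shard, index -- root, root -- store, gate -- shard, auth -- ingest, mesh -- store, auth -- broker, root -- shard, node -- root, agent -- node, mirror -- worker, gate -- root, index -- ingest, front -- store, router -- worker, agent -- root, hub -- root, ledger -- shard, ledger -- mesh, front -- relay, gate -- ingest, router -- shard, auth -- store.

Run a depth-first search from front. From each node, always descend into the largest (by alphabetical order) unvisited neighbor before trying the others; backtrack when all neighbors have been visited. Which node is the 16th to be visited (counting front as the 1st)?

Visit front
front → store
store → root
root → shard
shard → router
router → worker
worker → relay
worker → mirror
mirror → gate
gate → ingest
ingest → node
node → agent
agent → mesh
mesh → ledger
mesh → auth
auth → broker
agent → index
shard → hub

Visit order: front, store, root, shard, router, worker, relay, mirror, gate, ingest, node, agent, mesh, ledger, auth, broker, index, hub

broker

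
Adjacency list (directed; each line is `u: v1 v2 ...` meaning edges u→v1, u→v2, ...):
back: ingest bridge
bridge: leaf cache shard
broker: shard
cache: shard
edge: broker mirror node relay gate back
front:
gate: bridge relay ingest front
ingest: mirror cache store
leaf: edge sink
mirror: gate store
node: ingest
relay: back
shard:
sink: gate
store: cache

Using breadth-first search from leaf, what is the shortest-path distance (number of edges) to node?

Level 0: leaf
Level 1: edge, sink
Level 2: back, broker, gate, mirror, node, relay
Level 3: bridge, front, ingest, shard, store
Level 4: cache
node first appears at level 2.

2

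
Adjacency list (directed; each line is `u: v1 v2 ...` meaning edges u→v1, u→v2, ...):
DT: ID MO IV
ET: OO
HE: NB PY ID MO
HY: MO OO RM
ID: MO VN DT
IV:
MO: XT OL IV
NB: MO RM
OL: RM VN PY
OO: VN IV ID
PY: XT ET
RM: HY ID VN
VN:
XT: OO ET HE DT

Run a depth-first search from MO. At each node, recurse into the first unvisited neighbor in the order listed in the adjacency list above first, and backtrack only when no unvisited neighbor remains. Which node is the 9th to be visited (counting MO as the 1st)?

HE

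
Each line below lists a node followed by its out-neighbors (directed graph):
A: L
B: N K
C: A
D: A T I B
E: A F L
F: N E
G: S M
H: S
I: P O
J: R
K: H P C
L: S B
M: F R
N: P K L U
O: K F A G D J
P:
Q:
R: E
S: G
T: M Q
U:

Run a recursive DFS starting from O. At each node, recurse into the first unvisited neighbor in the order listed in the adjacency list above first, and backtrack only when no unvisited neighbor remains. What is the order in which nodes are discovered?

O -> K -> H -> S -> G -> M -> F -> N -> P -> L -> B -> U -> E -> A -> R -> C -> D -> T -> Q -> I -> J

Visit O
O → K
K → H
H → S
S → G
G → M
M → F
F → N
N → P
N → L
L → B
N → U
F → E
E → A
M → R
K → C
O → D
D → T
T → Q
D → I
O → J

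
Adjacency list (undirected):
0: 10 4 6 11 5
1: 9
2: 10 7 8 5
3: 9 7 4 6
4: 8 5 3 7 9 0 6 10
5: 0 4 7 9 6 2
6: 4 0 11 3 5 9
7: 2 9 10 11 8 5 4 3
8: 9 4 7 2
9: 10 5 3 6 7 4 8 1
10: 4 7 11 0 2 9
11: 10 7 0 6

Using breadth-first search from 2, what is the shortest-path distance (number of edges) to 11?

Level 0: 2
Level 1: 5, 7, 8, 10
Level 2: 0, 3, 4, 6, 9, 11
Level 3: 1
11 first appears at level 2.

2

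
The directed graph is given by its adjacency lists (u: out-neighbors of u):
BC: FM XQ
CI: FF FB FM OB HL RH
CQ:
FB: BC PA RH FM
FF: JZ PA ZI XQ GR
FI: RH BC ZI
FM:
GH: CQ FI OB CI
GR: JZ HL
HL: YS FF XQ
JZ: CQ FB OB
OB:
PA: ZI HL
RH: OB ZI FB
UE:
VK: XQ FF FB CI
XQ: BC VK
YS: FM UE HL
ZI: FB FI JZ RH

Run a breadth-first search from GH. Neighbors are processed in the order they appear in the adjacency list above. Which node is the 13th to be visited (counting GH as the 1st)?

XQ

Visit GH; enqueue CQ, FI, OB, CI → queue [CQ, FI, OB, CI]
Visit CQ → queue [FI, OB, CI]
Visit FI; enqueue RH, BC, ZI → queue [OB, CI, RH, BC, ZI]
Visit OB → queue [CI, RH, BC, ZI]
Visit CI; enqueue FF, FB, FM, HL → queue [RH, BC, ZI, FF, FB, FM, HL]
Visit RH → queue [BC, ZI, FF, FB, FM, HL]
Visit BC; enqueue XQ → queue [ZI, FF, FB, FM, HL, XQ]
Visit ZI; enqueue JZ → queue [FF, FB, FM, HL, XQ, JZ]
Visit FF; enqueue PA, GR → queue [FB, FM, HL, XQ, JZ, PA, GR]
Visit FB → queue [FM, HL, XQ, JZ, PA, GR]
Visit FM → queue [HL, XQ, JZ, PA, GR]
Visit HL; enqueue YS → queue [XQ, JZ, PA, GR, YS]
Visit XQ; enqueue VK → queue [JZ, PA, GR, YS, VK]
Visit JZ → queue [PA, GR, YS, VK]
Visit PA → queue [GR, YS, VK]
Visit GR → queue [YS, VK]
Visit YS; enqueue UE → queue [VK, UE]
Visit VK → queue [UE]
Visit UE → queue []

Visit order: GH, CQ, FI, OB, CI, RH, BC, ZI, FF, FB, FM, HL, XQ, JZ, PA, GR, YS, VK, UE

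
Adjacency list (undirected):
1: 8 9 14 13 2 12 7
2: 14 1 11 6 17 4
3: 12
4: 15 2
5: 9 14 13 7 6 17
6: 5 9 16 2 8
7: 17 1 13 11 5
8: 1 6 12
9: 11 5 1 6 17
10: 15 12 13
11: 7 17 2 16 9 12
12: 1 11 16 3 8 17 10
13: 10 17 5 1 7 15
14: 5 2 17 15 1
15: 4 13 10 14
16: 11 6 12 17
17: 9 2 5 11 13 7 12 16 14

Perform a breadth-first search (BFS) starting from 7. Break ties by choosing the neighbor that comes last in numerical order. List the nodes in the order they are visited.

Visit 7; enqueue 17, 13, 11, 5, 1 → queue [17, 13, 11, 5, 1]
Visit 17; enqueue 16, 14, 12, 9, 2 → queue [13, 11, 5, 1, 16, 14, 12, 9, 2]
Visit 13; enqueue 15, 10 → queue [11, 5, 1, 16, 14, 12, 9, 2, 15, 10]
Visit 11 → queue [5, 1, 16, 14, 12, 9, 2, 15, 10]
Visit 5; enqueue 6 → queue [1, 16, 14, 12, 9, 2, 15, 10, 6]
Visit 1; enqueue 8 → queue [16, 14, 12, 9, 2, 15, 10, 6, 8]
Visit 16 → queue [14, 12, 9, 2, 15, 10, 6, 8]
Visit 14 → queue [12, 9, 2, 15, 10, 6, 8]
Visit 12; enqueue 3 → queue [9, 2, 15, 10, 6, 8, 3]
Visit 9 → queue [2, 15, 10, 6, 8, 3]
Visit 2; enqueue 4 → queue [15, 10, 6, 8, 3, 4]
Visit 15 → queue [10, 6, 8, 3, 4]
Visit 10 → queue [6, 8, 3, 4]
Visit 6 → queue [8, 3, 4]
Visit 8 → queue [3, 4]
Visit 3 → queue [4]
Visit 4 → queue []

7, 17, 13, 11, 5, 1, 16, 14, 12, 9, 2, 15, 10, 6, 8, 3, 4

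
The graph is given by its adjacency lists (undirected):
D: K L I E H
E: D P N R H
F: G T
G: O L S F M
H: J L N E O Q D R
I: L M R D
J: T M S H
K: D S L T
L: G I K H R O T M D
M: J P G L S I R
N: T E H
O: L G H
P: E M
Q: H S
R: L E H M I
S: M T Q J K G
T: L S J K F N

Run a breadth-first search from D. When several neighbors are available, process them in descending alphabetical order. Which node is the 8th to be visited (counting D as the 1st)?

Visit D; enqueue L, K, I, H, E → queue [L, K, I, H, E]
Visit L; enqueue T, R, O, M, G → queue [K, I, H, E, T, R, O, M, G]
Visit K; enqueue S → queue [I, H, E, T, R, O, M, G, S]
Visit I → queue [H, E, T, R, O, M, G, S]
Visit H; enqueue Q, N, J → queue [E, T, R, O, M, G, S, Q, N, J]
Visit E; enqueue P → queue [T, R, O, M, G, S, Q, N, J, P]
Visit T; enqueue F → queue [R, O, M, G, S, Q, N, J, P, F]
Visit R → queue [O, M, G, S, Q, N, J, P, F]
Visit O → queue [M, G, S, Q, N, J, P, F]
Visit M → queue [G, S, Q, N, J, P, F]
Visit G → queue [S, Q, N, J, P, F]
Visit S → queue [Q, N, J, P, F]
Visit Q → queue [N, J, P, F]
Visit N → queue [J, P, F]
Visit J → queue [P, F]
Visit P → queue [F]
Visit F → queue []

Visit order: D, L, K, I, H, E, T, R, O, M, G, S, Q, N, J, P, F

R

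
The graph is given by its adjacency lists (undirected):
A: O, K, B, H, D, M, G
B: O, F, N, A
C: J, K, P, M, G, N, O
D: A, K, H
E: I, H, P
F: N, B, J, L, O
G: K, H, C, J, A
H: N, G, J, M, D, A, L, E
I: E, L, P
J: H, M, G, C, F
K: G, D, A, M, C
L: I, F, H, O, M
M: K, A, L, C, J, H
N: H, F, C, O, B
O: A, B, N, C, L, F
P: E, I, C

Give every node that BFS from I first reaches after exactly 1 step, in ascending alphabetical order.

Level 0: I
Level 1: E, L, P
Level 2: C, F, H, M, O
Level 3: A, B, D, G, J, K, N

E, L, P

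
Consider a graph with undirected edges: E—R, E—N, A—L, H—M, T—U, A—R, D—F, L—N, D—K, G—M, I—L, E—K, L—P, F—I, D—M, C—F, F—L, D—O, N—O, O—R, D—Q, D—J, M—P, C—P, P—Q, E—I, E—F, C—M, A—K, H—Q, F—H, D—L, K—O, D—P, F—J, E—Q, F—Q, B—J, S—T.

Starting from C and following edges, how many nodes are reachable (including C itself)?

BFS from C visits: C, F, M, P, D, E, H, I, J, L, Q, G, K, O, N, R, B, A
Reachable nodes: 18 of 21 total.

18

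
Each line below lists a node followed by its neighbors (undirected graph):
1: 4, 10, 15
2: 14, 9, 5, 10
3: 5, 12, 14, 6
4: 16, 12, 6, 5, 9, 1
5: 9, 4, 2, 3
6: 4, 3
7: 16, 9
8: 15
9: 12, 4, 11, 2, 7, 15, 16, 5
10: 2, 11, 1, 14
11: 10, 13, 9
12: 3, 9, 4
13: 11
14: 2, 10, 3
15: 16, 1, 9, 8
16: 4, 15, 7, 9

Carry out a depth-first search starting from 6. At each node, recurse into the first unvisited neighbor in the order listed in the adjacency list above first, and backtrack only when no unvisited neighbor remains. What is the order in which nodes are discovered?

Visit 6
6 → 4
4 → 16
16 → 15
15 → 1
1 → 10
10 → 2
2 → 14
14 → 3
3 → 5
5 → 9
9 → 12
9 → 11
11 → 13
9 → 7
15 → 8

6 -> 4 -> 16 -> 15 -> 1 -> 10 -> 2 -> 14 -> 3 -> 5 -> 9 -> 12 -> 11 -> 13 -> 7 -> 8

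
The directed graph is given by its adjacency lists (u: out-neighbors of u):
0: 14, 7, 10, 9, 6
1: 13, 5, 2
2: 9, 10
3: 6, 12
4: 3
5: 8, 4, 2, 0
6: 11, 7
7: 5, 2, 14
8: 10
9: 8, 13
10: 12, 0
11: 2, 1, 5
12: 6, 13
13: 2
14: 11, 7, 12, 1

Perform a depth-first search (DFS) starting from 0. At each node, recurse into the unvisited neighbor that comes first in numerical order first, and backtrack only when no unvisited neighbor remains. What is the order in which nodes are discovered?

0, 6, 7, 2, 9, 8, 10, 12, 13, 5, 4, 3, 14, 1, 11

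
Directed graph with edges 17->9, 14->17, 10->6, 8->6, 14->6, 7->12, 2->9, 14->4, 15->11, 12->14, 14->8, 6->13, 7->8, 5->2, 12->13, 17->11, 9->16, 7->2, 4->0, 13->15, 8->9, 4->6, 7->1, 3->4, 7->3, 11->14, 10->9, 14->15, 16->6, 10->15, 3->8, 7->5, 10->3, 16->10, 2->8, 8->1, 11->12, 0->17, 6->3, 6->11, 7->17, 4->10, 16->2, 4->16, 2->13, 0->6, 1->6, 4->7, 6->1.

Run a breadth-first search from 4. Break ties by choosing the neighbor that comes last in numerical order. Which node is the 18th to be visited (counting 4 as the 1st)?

14

Visit 4; enqueue 16, 10, 7, 6, 0 → queue [16, 10, 7, 6, 0]
Visit 16; enqueue 2 → queue [10, 7, 6, 0, 2]
Visit 10; enqueue 15, 9, 3 → queue [7, 6, 0, 2, 15, 9, 3]
Visit 7; enqueue 17, 12, 8, 5, 1 → queue [6, 0, 2, 15, 9, 3, 17, 12, 8, 5, 1]
Visit 6; enqueue 13, 11 → queue [0, 2, 15, 9, 3, 17, 12, 8, 5, 1, 13, 11]
Visit 0 → queue [2, 15, 9, 3, 17, 12, 8, 5, 1, 13, 11]
Visit 2 → queue [15, 9, 3, 17, 12, 8, 5, 1, 13, 11]
Visit 15 → queue [9, 3, 17, 12, 8, 5, 1, 13, 11]
Visit 9 → queue [3, 17, 12, 8, 5, 1, 13, 11]
Visit 3 → queue [17, 12, 8, 5, 1, 13, 11]
Visit 17 → queue [12, 8, 5, 1, 13, 11]
Visit 12; enqueue 14 → queue [8, 5, 1, 13, 11, 14]
Visit 8 → queue [5, 1, 13, 11, 14]
Visit 5 → queue [1, 13, 11, 14]
Visit 1 → queue [13, 11, 14]
Visit 13 → queue [11, 14]
Visit 11 → queue [14]
Visit 14 → queue []

Visit order: 4, 16, 10, 7, 6, 0, 2, 15, 9, 3, 17, 12, 8, 5, 1, 13, 11, 14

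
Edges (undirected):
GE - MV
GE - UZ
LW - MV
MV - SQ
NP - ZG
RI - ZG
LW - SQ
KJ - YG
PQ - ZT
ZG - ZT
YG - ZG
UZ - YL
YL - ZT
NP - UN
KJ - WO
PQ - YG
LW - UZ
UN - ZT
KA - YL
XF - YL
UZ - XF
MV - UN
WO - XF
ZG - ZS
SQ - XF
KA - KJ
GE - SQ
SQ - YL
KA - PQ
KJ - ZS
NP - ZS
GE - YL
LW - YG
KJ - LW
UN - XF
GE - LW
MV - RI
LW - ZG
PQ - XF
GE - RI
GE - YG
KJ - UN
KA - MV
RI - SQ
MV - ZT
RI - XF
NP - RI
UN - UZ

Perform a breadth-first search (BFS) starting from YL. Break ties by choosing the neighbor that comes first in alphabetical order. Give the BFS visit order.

Visit YL; enqueue GE, KA, SQ, UZ, XF, ZT → queue [GE, KA, SQ, UZ, XF, ZT]
Visit GE; enqueue LW, MV, RI, YG → queue [KA, SQ, UZ, XF, ZT, LW, MV, RI, YG]
Visit KA; enqueue KJ, PQ → queue [SQ, UZ, XF, ZT, LW, MV, RI, YG, KJ, PQ]
Visit SQ → queue [UZ, XF, ZT, LW, MV, RI, YG, KJ, PQ]
Visit UZ; enqueue UN → queue [XF, ZT, LW, MV, RI, YG, KJ, PQ, UN]
Visit XF; enqueue WO → queue [ZT, LW, MV, RI, YG, KJ, PQ, UN, WO]
Visit ZT; enqueue ZG → queue [LW, MV, RI, YG, KJ, PQ, UN, WO, ZG]
Visit LW → queue [MV, RI, YG, KJ, PQ, UN, WO, ZG]
Visit MV → queue [RI, YG, KJ, PQ, UN, WO, ZG]
Visit RI; enqueue NP → queue [YG, KJ, PQ, UN, WO, ZG, NP]
Visit YG → queue [KJ, PQ, UN, WO, ZG, NP]
Visit KJ; enqueue ZS → queue [PQ, UN, WO, ZG, NP, ZS]
Visit PQ → queue [UN, WO, ZG, NP, ZS]
Visit UN → queue [WO, ZG, NP, ZS]
Visit WO → queue [ZG, NP, ZS]
Visit ZG → queue [NP, ZS]
Visit NP → queue [ZS]
Visit ZS → queue []

YL → GE → KA → SQ → UZ → XF → ZT → LW → MV → RI → YG → KJ → PQ → UN → WO → ZG → NP → ZS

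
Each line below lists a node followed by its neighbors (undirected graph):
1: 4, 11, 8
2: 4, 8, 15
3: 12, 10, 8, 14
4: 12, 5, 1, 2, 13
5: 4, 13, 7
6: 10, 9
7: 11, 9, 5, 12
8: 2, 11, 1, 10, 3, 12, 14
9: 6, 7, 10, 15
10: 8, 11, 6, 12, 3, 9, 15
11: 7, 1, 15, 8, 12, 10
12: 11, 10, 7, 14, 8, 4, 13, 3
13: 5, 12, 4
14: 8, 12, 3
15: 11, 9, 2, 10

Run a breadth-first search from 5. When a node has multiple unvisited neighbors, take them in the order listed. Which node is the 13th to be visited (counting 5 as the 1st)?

3

Visit 5; enqueue 4, 13, 7 → queue [4, 13, 7]
Visit 4; enqueue 12, 1, 2 → queue [13, 7, 12, 1, 2]
Visit 13 → queue [7, 12, 1, 2]
Visit 7; enqueue 11, 9 → queue [12, 1, 2, 11, 9]
Visit 12; enqueue 10, 14, 8, 3 → queue [1, 2, 11, 9, 10, 14, 8, 3]
Visit 1 → queue [2, 11, 9, 10, 14, 8, 3]
Visit 2; enqueue 15 → queue [11, 9, 10, 14, 8, 3, 15]
Visit 11 → queue [9, 10, 14, 8, 3, 15]
Visit 9; enqueue 6 → queue [10, 14, 8, 3, 15, 6]
Visit 10 → queue [14, 8, 3, 15, 6]
Visit 14 → queue [8, 3, 15, 6]
Visit 8 → queue [3, 15, 6]
Visit 3 → queue [15, 6]
Visit 15 → queue [6]
Visit 6 → queue []

Visit order: 5, 4, 13, 7, 12, 1, 2, 11, 9, 10, 14, 8, 3, 15, 6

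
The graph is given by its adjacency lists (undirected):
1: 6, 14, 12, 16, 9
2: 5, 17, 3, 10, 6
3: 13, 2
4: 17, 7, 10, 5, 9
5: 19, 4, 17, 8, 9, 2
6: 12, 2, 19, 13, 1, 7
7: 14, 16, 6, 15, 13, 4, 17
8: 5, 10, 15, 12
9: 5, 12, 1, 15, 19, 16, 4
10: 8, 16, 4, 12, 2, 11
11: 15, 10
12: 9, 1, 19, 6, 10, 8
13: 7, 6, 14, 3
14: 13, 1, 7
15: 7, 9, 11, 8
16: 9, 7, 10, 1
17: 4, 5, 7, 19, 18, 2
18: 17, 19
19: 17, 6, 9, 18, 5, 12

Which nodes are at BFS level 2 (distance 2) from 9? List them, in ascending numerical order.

2, 6, 7, 8, 10, 11, 14, 17, 18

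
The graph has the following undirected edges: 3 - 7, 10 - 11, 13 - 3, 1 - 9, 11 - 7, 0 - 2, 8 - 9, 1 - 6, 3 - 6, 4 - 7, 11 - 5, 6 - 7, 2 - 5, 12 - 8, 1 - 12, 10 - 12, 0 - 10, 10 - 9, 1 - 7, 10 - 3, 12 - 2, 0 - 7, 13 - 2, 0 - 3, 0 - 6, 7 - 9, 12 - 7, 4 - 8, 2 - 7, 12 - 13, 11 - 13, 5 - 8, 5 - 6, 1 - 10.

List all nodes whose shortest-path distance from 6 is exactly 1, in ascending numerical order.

0, 1, 3, 5, 7

Level 0: 6
Level 1: 0, 1, 3, 5, 7
Level 2: 2, 4, 8, 9, 10, 11, 12, 13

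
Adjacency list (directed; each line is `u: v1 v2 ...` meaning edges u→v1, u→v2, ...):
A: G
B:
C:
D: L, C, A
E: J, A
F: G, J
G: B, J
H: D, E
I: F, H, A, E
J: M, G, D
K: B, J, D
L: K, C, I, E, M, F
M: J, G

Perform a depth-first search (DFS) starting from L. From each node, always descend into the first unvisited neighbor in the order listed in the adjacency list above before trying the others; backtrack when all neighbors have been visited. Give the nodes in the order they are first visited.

L → K → B → J → M → G → D → C → A → I → F → H → E

Visit L
L → K
K → B
K → J
J → M
M → G
J → D
D → C
D → A
L → I
I → F
I → H
H → E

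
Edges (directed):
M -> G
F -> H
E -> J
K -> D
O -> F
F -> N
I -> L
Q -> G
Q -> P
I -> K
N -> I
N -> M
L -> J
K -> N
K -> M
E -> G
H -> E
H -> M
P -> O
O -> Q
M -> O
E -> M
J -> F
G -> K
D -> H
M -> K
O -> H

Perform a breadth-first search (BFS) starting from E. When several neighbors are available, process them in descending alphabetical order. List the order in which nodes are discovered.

Visit E; enqueue M, J, G → queue [M, J, G]
Visit M; enqueue O, K → queue [J, G, O, K]
Visit J; enqueue F → queue [G, O, K, F]
Visit G → queue [O, K, F]
Visit O; enqueue Q, H → queue [K, F, Q, H]
Visit K; enqueue N, D → queue [F, Q, H, N, D]
Visit F → queue [Q, H, N, D]
Visit Q; enqueue P → queue [H, N, D, P]
Visit H → queue [N, D, P]
Visit N; enqueue I → queue [D, P, I]
Visit D → queue [P, I]
Visit P → queue [I]
Visit I; enqueue L → queue [L]
Visit L → queue []

E, M, J, G, O, K, F, Q, H, N, D, P, I, L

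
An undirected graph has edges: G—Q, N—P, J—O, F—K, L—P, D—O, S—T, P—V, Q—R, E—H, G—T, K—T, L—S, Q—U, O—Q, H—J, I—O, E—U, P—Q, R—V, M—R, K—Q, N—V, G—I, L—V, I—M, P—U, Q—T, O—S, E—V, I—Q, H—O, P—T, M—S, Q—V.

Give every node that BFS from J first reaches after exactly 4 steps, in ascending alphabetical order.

F, N

Level 0: J
Level 1: H, O
Level 2: D, E, I, Q, S
Level 3: G, K, L, M, P, R, T, U, V
Level 4: F, N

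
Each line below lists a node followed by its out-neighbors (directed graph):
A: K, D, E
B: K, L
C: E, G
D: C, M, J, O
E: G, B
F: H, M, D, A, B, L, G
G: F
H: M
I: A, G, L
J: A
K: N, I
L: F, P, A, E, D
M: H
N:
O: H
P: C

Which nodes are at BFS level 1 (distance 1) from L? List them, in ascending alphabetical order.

A, D, E, F, P

Level 0: L
Level 1: A, D, E, F, P
Level 2: B, C, G, H, J, K, M, O
Level 3: I, N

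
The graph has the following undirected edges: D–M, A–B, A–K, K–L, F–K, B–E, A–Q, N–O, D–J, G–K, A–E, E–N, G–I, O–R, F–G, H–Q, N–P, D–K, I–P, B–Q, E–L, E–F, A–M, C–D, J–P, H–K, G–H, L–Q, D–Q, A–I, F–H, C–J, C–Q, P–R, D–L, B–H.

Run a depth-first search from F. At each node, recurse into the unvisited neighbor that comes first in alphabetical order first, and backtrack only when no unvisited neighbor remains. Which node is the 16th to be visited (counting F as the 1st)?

N

Visit F
F → E
E → A
A → B
B → H
H → G
G → I
I → P
P → J
J → C
C → D
D → K
K → L
L → Q
D → M
P → N
N → O
O → R

Visit order: F, E, A, B, H, G, I, P, J, C, D, K, L, Q, M, N, O, R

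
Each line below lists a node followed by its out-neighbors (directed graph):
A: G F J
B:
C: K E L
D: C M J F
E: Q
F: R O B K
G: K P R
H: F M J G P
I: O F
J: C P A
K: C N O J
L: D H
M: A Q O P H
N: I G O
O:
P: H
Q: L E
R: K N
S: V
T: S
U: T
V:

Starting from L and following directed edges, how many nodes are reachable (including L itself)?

BFS from L visits: L, D, H, C, M, J, F, G, P, K, E, A, Q, O, R, B, N, I
Reachable nodes: 18 of 22 total.

18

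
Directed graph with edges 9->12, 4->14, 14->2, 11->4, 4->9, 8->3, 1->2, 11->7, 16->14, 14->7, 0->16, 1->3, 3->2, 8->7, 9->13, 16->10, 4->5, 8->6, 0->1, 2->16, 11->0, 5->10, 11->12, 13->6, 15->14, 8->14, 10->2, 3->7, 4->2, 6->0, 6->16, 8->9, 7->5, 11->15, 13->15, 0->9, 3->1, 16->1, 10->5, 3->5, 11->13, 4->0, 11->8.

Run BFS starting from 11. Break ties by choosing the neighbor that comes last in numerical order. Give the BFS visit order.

11, 15, 13, 12, 8, 7, 4, 0, 14, 6, 9, 3, 5, 2, 16, 1, 10

Visit 11; enqueue 15, 13, 12, 8, 7, 4, 0 → queue [15, 13, 12, 8, 7, 4, 0]
Visit 15; enqueue 14 → queue [13, 12, 8, 7, 4, 0, 14]
Visit 13; enqueue 6 → queue [12, 8, 7, 4, 0, 14, 6]
Visit 12 → queue [8, 7, 4, 0, 14, 6]
Visit 8; enqueue 9, 3 → queue [7, 4, 0, 14, 6, 9, 3]
Visit 7; enqueue 5 → queue [4, 0, 14, 6, 9, 3, 5]
Visit 4; enqueue 2 → queue [0, 14, 6, 9, 3, 5, 2]
Visit 0; enqueue 16, 1 → queue [14, 6, 9, 3, 5, 2, 16, 1]
Visit 14 → queue [6, 9, 3, 5, 2, 16, 1]
Visit 6 → queue [9, 3, 5, 2, 16, 1]
Visit 9 → queue [3, 5, 2, 16, 1]
Visit 3 → queue [5, 2, 16, 1]
Visit 5; enqueue 10 → queue [2, 16, 1, 10]
Visit 2 → queue [16, 1, 10]
Visit 16 → queue [1, 10]
Visit 1 → queue [10]
Visit 10 → queue []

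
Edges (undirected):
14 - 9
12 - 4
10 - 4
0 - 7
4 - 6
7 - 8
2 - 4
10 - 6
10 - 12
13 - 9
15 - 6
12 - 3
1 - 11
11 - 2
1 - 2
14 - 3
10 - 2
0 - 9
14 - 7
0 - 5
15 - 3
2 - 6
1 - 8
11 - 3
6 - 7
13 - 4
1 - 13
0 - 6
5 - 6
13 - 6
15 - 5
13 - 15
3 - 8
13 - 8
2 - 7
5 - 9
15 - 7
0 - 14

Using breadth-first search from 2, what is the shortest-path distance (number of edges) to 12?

Level 0: 2
Level 1: 1, 4, 6, 7, 10, 11
Level 2: 0, 3, 5, 8, 12, 13, 14, 15
Level 3: 9
12 first appears at level 2.

2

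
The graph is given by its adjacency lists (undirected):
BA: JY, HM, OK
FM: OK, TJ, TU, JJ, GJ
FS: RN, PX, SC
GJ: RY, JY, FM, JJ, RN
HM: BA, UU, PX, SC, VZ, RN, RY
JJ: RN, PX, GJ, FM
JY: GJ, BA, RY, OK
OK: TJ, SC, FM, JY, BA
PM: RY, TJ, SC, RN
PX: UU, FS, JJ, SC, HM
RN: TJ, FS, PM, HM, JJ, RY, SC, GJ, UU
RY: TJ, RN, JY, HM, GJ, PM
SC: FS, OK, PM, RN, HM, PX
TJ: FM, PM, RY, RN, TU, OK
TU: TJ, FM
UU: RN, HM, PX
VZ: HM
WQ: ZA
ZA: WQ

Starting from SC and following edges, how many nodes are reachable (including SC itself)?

BFS from SC visits: SC, RN, PX, PM, OK, HM, FS, UU, TJ, RY, JJ, GJ, JY, FM, BA, VZ, TU
Reachable nodes: 17 of 19 total.

17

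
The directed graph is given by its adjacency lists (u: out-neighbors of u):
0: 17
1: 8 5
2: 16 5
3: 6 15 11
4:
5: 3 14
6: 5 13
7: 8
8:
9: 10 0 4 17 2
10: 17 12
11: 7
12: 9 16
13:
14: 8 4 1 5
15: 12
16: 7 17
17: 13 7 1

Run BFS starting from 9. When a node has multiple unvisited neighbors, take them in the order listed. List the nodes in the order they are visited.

Visit 9; enqueue 10, 0, 4, 17, 2 → queue [10, 0, 4, 17, 2]
Visit 10; enqueue 12 → queue [0, 4, 17, 2, 12]
Visit 0 → queue [4, 17, 2, 12]
Visit 4 → queue [17, 2, 12]
Visit 17; enqueue 13, 7, 1 → queue [2, 12, 13, 7, 1]
Visit 2; enqueue 16, 5 → queue [12, 13, 7, 1, 16, 5]
Visit 12 → queue [13, 7, 1, 16, 5]
Visit 13 → queue [7, 1, 16, 5]
Visit 7; enqueue 8 → queue [1, 16, 5, 8]
Visit 1 → queue [16, 5, 8]
Visit 16 → queue [5, 8]
Visit 5; enqueue 3, 14 → queue [8, 3, 14]
Visit 8 → queue [3, 14]
Visit 3; enqueue 6, 15, 11 → queue [14, 6, 15, 11]
Visit 14 → queue [6, 15, 11]
Visit 6 → queue [15, 11]
Visit 15 → queue [11]
Visit 11 → queue []

9, 10, 0, 4, 17, 2, 12, 13, 7, 1, 16, 5, 8, 3, 14, 6, 15, 11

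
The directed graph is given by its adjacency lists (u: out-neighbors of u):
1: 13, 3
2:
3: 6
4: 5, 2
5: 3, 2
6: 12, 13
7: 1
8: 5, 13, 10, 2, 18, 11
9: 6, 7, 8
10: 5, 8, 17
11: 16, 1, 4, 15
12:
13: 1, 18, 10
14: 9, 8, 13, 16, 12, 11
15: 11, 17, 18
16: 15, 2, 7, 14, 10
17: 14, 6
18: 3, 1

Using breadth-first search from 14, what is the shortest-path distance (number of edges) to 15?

Level 0: 14
Level 1: 8, 9, 11, 12, 13, 16
Level 2: 1, 2, 4, 5, 6, 7, 10, 15, 18
Level 3: 3, 17
15 first appears at level 2.

2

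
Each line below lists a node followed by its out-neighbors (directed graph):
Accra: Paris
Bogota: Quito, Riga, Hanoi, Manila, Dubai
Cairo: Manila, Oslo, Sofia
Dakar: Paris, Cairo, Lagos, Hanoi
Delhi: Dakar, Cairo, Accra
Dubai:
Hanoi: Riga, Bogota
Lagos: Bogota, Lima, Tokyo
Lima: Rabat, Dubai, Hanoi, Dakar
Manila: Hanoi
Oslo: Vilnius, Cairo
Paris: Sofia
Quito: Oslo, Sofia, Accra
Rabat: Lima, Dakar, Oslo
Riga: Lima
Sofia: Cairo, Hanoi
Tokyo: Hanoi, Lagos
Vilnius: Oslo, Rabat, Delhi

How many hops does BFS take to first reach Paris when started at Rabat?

Level 0: Rabat
Level 1: Dakar, Lima, Oslo
Level 2: Cairo, Dubai, Hanoi, Lagos, Paris, Vilnius
Level 3: Bogota, Delhi, Manila, Riga, Sofia, Tokyo
Level 4: Accra, Quito
Paris first appears at level 2.

2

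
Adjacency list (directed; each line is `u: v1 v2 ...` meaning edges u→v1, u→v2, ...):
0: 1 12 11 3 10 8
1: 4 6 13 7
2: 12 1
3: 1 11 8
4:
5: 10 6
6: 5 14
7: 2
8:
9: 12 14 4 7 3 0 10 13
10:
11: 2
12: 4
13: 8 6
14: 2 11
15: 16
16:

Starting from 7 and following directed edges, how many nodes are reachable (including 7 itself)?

BFS from 7 visits: 7, 2, 12, 1, 4, 13, 6, 8, 14, 5, 11, 10
Reachable nodes: 12 of 17 total.

12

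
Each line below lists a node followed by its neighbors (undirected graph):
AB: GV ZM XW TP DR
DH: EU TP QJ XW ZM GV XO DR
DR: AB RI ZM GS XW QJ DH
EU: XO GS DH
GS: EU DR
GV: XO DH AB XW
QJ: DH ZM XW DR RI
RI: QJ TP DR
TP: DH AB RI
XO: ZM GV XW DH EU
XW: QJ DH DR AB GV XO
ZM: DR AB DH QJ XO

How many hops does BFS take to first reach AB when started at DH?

2

Level 0: DH
Level 1: DR, EU, GV, QJ, TP, XO, XW, ZM
Level 2: AB, GS, RI
AB first appears at level 2.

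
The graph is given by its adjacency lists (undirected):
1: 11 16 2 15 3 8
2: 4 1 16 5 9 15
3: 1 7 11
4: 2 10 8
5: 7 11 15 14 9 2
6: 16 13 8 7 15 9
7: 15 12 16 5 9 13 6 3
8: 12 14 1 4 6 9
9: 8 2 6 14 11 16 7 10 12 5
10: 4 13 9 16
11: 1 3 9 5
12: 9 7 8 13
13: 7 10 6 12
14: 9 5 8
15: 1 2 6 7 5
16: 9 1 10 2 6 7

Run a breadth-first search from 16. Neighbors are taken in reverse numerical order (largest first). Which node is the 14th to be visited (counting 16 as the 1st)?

Visit 16; enqueue 10, 9, 7, 6, 2, 1 → queue [10, 9, 7, 6, 2, 1]
Visit 10; enqueue 13, 4 → queue [9, 7, 6, 2, 1, 13, 4]
Visit 9; enqueue 14, 12, 11, 8, 5 → queue [7, 6, 2, 1, 13, 4, 14, 12, 11, 8, 5]
Visit 7; enqueue 15, 3 → queue [6, 2, 1, 13, 4, 14, 12, 11, 8, 5, 15, 3]
Visit 6 → queue [2, 1, 13, 4, 14, 12, 11, 8, 5, 15, 3]
Visit 2 → queue [1, 13, 4, 14, 12, 11, 8, 5, 15, 3]
Visit 1 → queue [13, 4, 14, 12, 11, 8, 5, 15, 3]
Visit 13 → queue [4, 14, 12, 11, 8, 5, 15, 3]
Visit 4 → queue [14, 12, 11, 8, 5, 15, 3]
Visit 14 → queue [12, 11, 8, 5, 15, 3]
Visit 12 → queue [11, 8, 5, 15, 3]
Visit 11 → queue [8, 5, 15, 3]
Visit 8 → queue [5, 15, 3]
Visit 5 → queue [15, 3]
Visit 15 → queue [3]
Visit 3 → queue []

Visit order: 16, 10, 9, 7, 6, 2, 1, 13, 4, 14, 12, 11, 8, 5, 15, 3

5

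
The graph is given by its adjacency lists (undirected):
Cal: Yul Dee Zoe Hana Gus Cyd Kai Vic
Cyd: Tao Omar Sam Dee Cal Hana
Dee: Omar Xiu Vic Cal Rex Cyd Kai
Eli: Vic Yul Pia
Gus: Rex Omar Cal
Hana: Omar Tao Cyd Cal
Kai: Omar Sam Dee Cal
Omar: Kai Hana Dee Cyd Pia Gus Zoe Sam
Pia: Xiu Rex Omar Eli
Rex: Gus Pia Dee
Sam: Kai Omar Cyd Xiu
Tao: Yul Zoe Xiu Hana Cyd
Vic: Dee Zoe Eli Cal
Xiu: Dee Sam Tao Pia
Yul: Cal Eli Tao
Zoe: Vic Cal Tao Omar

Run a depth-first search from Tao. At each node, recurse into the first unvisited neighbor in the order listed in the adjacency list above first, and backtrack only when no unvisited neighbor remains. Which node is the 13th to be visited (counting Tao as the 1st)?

Gus

Visit Tao
Tao → Yul
Yul → Cal
Cal → Dee
Dee → Omar
Omar → Kai
Kai → Sam
Sam → Cyd
Cyd → Hana
Sam → Xiu
Xiu → Pia
Pia → Rex
Rex → Gus
Pia → Eli
Eli → Vic
Vic → Zoe

Visit order: Tao, Yul, Cal, Dee, Omar, Kai, Sam, Cyd, Hana, Xiu, Pia, Rex, Gus, Eli, Vic, Zoe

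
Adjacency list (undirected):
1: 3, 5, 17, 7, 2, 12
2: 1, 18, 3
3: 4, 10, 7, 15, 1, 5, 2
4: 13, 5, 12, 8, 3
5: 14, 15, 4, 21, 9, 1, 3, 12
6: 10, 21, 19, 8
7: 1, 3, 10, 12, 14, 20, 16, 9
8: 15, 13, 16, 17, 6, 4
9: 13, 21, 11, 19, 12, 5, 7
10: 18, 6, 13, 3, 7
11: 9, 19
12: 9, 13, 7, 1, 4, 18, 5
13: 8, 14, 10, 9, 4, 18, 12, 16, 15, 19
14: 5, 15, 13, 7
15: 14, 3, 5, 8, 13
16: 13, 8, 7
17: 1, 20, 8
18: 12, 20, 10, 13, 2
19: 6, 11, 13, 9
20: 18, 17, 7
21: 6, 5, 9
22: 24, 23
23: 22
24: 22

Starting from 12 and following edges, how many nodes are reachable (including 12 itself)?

21

BFS from 12 visits: 12, 1, 4, 5, 7, 9, 13, 18, 2, 3, 17, 8, 14, 15, 21, 10, 16, 20, 11, 19, 6
Reachable nodes: 21 of 24 total.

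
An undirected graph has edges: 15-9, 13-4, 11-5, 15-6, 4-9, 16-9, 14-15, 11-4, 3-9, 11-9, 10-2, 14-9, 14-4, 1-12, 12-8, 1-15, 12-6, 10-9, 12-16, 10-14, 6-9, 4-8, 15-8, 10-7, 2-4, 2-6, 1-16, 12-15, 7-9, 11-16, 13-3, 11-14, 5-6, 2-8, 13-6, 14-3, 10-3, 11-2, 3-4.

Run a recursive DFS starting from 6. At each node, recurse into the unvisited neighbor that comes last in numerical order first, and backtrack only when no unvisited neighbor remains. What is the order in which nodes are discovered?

Visit 6
6 → 15
15 → 14
14 → 11
11 → 16
16 → 12
12 → 8
8 → 4
4 → 13
13 → 3
3 → 10
10 → 9
9 → 7
10 → 2
12 → 1
11 → 5

6 -> 15 -> 14 -> 11 -> 16 -> 12 -> 8 -> 4 -> 13 -> 3 -> 10 -> 9 -> 7 -> 2 -> 1 -> 5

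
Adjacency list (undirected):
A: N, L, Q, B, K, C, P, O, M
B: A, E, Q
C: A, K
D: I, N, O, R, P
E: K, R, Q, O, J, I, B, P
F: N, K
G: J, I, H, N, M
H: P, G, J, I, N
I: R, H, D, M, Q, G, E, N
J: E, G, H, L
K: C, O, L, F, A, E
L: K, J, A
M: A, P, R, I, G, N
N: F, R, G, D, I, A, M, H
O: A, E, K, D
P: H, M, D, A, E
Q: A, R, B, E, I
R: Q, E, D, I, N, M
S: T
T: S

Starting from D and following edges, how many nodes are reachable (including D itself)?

BFS from D visits: D, R, P, O, N, I, Q, M, E, H, A, K, G, F, B, J, L, C
Reachable nodes: 18 of 20 total.

18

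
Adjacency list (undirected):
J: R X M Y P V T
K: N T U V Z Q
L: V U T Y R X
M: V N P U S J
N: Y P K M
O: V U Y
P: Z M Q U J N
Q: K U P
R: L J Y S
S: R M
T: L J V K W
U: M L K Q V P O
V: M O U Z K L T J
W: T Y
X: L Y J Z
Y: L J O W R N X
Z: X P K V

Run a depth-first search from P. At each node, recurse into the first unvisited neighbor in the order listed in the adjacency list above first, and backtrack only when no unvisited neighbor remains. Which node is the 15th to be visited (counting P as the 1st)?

Q

Visit P
P → Z
Z → X
X → L
L → V
V → M
M → N
N → Y
Y → J
J → R
R → S
J → T
T → K
K → U
U → Q
U → O
T → W

Visit order: P, Z, X, L, V, M, N, Y, J, R, S, T, K, U, Q, O, W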